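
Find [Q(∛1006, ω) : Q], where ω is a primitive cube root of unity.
[Q(∛1006, ω) : Q] = 6

[Q(∛1006):Q] = 3 (min poly x^3 - 1006, irreducible since 1006 is not a perfect cube). [Q(ω):Q] = 2 (min poly x^2 + x + 1). Since Q(∛1006) ⊂ R and ω ∉ R, we have ω ∉ Q(∛1006), so x^2 + x + 1 remains irreducible over Q(∛1006) and [Q(∛1006, ω) : Q(∛1006)] = 2. By the tower law, [Q(∛1006, ω) : Q] = 3 · 2 = 6. (In fact Q(∛1006, ω) is the splitting field of x^3 - 1006 over Q.)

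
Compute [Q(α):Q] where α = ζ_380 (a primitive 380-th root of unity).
[Q(α):Q] = 144

The minimal polynomial of ζ_380 over Q is the 380-th cyclotomic polynomial Φ_380(x), which is irreducible over Q and has degree φ(380) = 144. Hence [Q(α):Q] = φ(380) = 144.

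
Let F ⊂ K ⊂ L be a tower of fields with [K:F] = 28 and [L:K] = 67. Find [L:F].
[L:F] = 1876

The tower law says that for any tower of field extensions F ⊂ K ⊂ L with finite degrees, [L:F] = [L:K] · [K:F]. Here this gives [L:F] = 67 · 28 = 1876.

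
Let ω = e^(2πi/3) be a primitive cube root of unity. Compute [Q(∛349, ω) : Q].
[Q(∛349, ω) : Q] = 6

[Q(∛349):Q] = 3 (min poly x^3 - 349, irreducible since 349 is not a perfect cube). [Q(ω):Q] = 2 (min poly x^2 + x + 1). Since Q(∛349) ⊂ R and ω ∉ R, we have ω ∉ Q(∛349), so x^2 + x + 1 remains irreducible over Q(∛349) and [Q(∛349, ω) : Q(∛349)] = 2. By the tower law, [Q(∛349, ω) : Q] = 3 · 2 = 6. (In fact Q(∛349, ω) is the splitting field of x^3 - 349 over Q.)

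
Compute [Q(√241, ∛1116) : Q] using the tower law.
[Q(√241, ∛1116) : Q] = 6

Let L = Q(√241, ∛1116). Since Q(√241) ⊂ L and [Q(√241):Q] = 2, the tower law gives 2 | [L:Q]. Likewise Q(∛1116) ⊂ L with [Q(∛1116):Q] = 3 (because 1116 is not a perfect cube), so 3 | [L:Q]. As gcd(2,3) = 1, [L:Q] is divisible by 6. Conversely L is generated over Q by √241 and ∛1116, so [L:Q] ≤ 2·3 = 6. Therefore [Q(√241, ∛1116) : Q] = 6.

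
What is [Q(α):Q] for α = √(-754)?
[Q(α):Q] = 2

[Q(α):Q] equals the degree of the minimal polynomial of α. Here α^2 = -754 and x^2 + 754 is irreducible (d = -754 is squarefree, ≠ 1, hence not a square), so deg(m_α) = 2. Thus [Q(α):Q] = 2.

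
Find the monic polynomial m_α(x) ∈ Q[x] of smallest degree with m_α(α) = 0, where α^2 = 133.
m_α(x) = x^2 - 133

α satisfies α^2 - 133 = 0, so x^2 - 133 annihilates α. Since d = 133 is squarefree and ≠ 1, it is not a perfect square in Q, so x^2 - 133 has no rational root and is therefore irreducible over Q (a degree-2 polynomial over a field is irreducible iff it has no root). Hence m_α(x) = x^2 - 133.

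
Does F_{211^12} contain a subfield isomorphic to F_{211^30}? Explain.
No: F_{211^30} is not a subfield of F_{211^12}

F_{p^m} embeds in F_{p^n} iff m | n. Here 30 ∤ 12 (since 12 = 0·30 + 12 with remainder 12 ≠ 0), so F_{211^30} is not a subfield of F_{211^12}. Equivalently: if it were, the tower law would give 30 = [F_{211^30}:F_211] dividing [F_{211^12}:F_211] = 12, contradiction.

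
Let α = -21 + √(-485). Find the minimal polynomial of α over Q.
m_α(x) = x^2 + 42x + 926

From α + 21 = √(-485), squaring gives (α + 21)^2 = -485, i.e. α^2 + 42α + 441 = -485, so α^2 + 42α + 926 = 0. The discriminant of x^2 + 42x + 926 is (42)^2 - 4·(926) = 1764 - 3704 = -1940, and 4·(-485) is not a perfect square in Q since -485 is squarefree and ≠ 1. Hence x^2 + 42x + 926 is irreducible over Q and is the minimal polynomial of α.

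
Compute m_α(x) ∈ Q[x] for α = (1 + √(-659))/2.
m_α(x) = x^2 - x + 165

From 2α - 1 = √(-659), squaring gives (2α - 1)^2 = -659, i.e. 4α^2 - 4α + 1 = -659, so α^2 - α + (1 + 659)/4 = 0. Since -659 ≡ 1 (mod 4), (1 + 659)/4 = 165 ∈ Z. The polynomial x^2 - x + 165 has discriminant 1 - 4·(165) = -659, which is not a perfect square in Q (d = -659 is squarefree and ≠ 1), so x^2 - x + 165 is irreducible over Q. It is the minimal polynomial of α.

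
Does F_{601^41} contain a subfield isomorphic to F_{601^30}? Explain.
No: F_{601^30} is not a subfield of F_{601^41}

F_{p^m} embeds in F_{p^n} iff m | n. Here 30 ∤ 41 (since 41 = 1·30 + 11 with remainder 11 ≠ 0), so F_{601^30} is not a subfield of F_{601^41}. Equivalently: if it were, the tower law would give 30 = [F_{601^30}:F_601] dividing [F_{601^41}:F_601] = 41, contradiction.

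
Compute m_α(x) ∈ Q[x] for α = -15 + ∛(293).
m_α(x) = x^3 + 45x^2 + 675x + 3082

Set β = α + 15 = ∛(293), so β^3 = 293. Then (α + 15)^3 - 293 = 0, i.e. α is a root of g(x) = (x + 15)^3 - 293 = x^3 + 45x^2 + 675x + 3082. Since g(x) = h(x + 15) where h(x) = x^3 - 293, and h is irreducible over Q (because 293 is not a perfect cube, so h has no rational root, and a monic cubic with no rational root is irreducible), g is also irreducible (irreducibility is preserved under the substitution x → x + 15). Hence m_α(x) = x^3 + 45x^2 + 675x + 3082.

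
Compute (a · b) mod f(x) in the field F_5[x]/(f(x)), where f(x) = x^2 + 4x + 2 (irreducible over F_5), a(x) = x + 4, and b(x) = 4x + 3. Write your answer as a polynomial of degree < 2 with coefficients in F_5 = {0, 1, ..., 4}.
a · b ≡ 3x + 4 (mod f(x))

Multiply in F_5[x]: a(x)·b(x) = (x + 4)·(4x + 3) = 4x^2 + 4x + 2. This has degree ≥ 2, so divide by f(x) over F_5: 4x^2 + 4x + 2 = (4)·(x^2 + 4x + 2) + (3x + 4). Hence a·b ≡ 3x + 4 (mod f). (F_5[x]/(f) is a field with 5^2 = 25 elements since f is irreducible of degree 2.)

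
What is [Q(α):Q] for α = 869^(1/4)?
[Q(α):Q] = 4

α is a root of x^4 - 869. By Eisenstein's criterion at the prime p = 11 (which divides the constant term 869 but p^2 = 121 does not, since 869 is squarefree), x^4 - 869 is irreducible over Q. Hence [Q(α):Q] = 4.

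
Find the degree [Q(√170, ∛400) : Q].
[Q(√170, ∛400) : Q] = 6

Let L = Q(√170, ∛400). Since Q(√170) ⊂ L and [Q(√170):Q] = 2, the tower law gives 2 | [L:Q]. Likewise Q(∛400) ⊂ L with [Q(∛400):Q] = 3 (because 400 is not a perfect cube), so 3 | [L:Q]. As gcd(2,3) = 1, [L:Q] is divisible by 6. Conversely L is generated over Q by √170 and ∛400, so [L:Q] ≤ 2·3 = 6. Therefore [Q(√170, ∛400) : Q] = 6.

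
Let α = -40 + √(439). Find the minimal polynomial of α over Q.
m_α(x) = x^2 + 80x + 1161

From α + 40 = √(439), squaring gives (α + 40)^2 = 439, i.e. α^2 + 80α + 1600 = 439, so α^2 + 80α + 1161 = 0. The discriminant of x^2 + 80x + 1161 is (80)^2 - 4·(1161) = 6400 - 4644 = 1756, and 4·(439) is not a perfect square in Q since 439 is squarefree and ≠ 1. Hence x^2 + 80x + 1161 is irreducible over Q and is the minimal polynomial of α.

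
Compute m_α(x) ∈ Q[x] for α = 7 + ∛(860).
m_α(x) = x^3 - 21x^2 + 147x - 1203

Set β = α - 7 = ∛(860), so β^3 = 860. Then (α - 7)^3 - 860 = 0, i.e. α is a root of g(x) = (x - 7)^3 - 860 = x^3 - 21x^2 + 147x - 1203. Since g(x) = h(x - 7) where h(x) = x^3 - 860, and h is irreducible over Q (because 860 is not a perfect cube, so h has no rational root, and a monic cubic with no rational root is irreducible), g is also irreducible (irreducibility is preserved under the substitution x → x - 7). Hence m_α(x) = x^3 - 21x^2 + 147x - 1203.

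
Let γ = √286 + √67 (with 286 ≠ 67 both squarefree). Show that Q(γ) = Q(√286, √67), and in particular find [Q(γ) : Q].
[Q(γ) : Q] = 4 (equivalently, Q(γ) = Q(√286, √67))

Obviously Q(γ) ⊆ Q(√286, √67), and [Q(√286, √67):Q] = 4 (since 286, 67 are distinct squarefree integers > 1 with 19162 not a perfect square). To show equality we compute the minimal polynomial of γ. From γ = √286 + √67: γ^2 = 286 + 2√(19162) + 67 = 353 + 2√(19162), so γ^2 - 353 = 2√(19162); squaring, (γ^2 - 353)^2 = 4·19162, i.e. γ^4 - 706γ^2 + 124609 - 76648 = 0, i.e. γ^4 - 706γ^2 + 47961 = 0. So γ is a root of x^4 - 706x^2 + 47961. This polynomial is irreducible over Q: it has no rational root (each ±√286 ± √67 is irrational), and any factorization into two quadratics over Q would force √(19162) ∈ Q (pairing opposite roots) or √286, √67 ∈ Q (other pairings), all impossible. Hence [Q(γ):Q] = 4 = [Q(√286, √67):Q], so Q(γ) = Q(√286, √67).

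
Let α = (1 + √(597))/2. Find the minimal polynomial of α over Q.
m_α(x) = x^2 - x - 149

From 2α - 1 = √(597), squaring gives (2α - 1)^2 = 597, i.e. 4α^2 - 4α + 1 = 597, so α^2 - α + (1 - 597)/4 = 0. Since 597 ≡ 1 (mod 4), (1 - 597)/4 = -149 ∈ Z. The polynomial x^2 - x - 149 has discriminant 1 - 4·(-149) = 597, which is not a perfect square in Q (d = 597 is squarefree and ≠ 1), so x^2 - x - 149 is irreducible over Q. It is the minimal polynomial of α.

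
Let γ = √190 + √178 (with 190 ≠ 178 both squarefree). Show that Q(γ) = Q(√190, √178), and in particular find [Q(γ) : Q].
[Q(γ) : Q] = 4 (equivalently, Q(γ) = Q(√190, √178))

Obviously Q(γ) ⊆ Q(√190, √178), and [Q(√190, √178):Q] = 4 (since 190, 178 are distinct squarefree integers > 1 with 33820 not a perfect square). To show equality we compute the minimal polynomial of γ. From γ = √190 + √178: γ^2 = 190 + 2√(33820) + 178 = 368 + 2√(33820), so γ^2 - 368 = 2√(33820); squaring, (γ^2 - 368)^2 = 4·33820, i.e. γ^4 - 736γ^2 + 135424 - 135280 = 0, i.e. γ^4 - 736γ^2 + 144 = 0. So γ is a root of x^4 - 736x^2 + 144. This polynomial is irreducible over Q: it has no rational root (each ±√190 ± √178 is irrational), and any factorization into two quadratics over Q would force √(33820) ∈ Q (pairing opposite roots) or √190, √178 ∈ Q (other pairings), all impossible. Hence [Q(γ):Q] = 4 = [Q(√190, √178):Q], so Q(γ) = Q(√190, √178).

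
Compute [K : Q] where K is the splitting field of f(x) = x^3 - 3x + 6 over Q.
[K : Q] = 6

By the rational root test, any rational root of the monic integer polynomial f(x) = x^3 - 3x + 6 must be an integer dividing the constant term 6, i.e. one of ±{1, 2, 3, 6}. Evaluating: f(1) = 4, f(-1) = 8, f(2) = 8, f(-2) = 4, f(3) = 24, f(-3) = -12, f(6) = 204, f(-6) = -192; none is 0, so f has no rational root and is therefore irreducible over Q (a cubic with no linear factor over a field is irreducible). For an irreducible cubic, the Galois group is A_3 or S_3 according as the discriminant disc(f) = -4a^3 - 27b^2 = -4·(-3)^3 - 27·(6)^2 = -864 is or is not a square in Q. Here disc(f) = -864 is not a perfect square in Q, so the Galois group of f over Q is not contained in A_3 and must be all of S_3. The splitting field has degree |S_3| = 6 over Q, so [K : Q] = 6.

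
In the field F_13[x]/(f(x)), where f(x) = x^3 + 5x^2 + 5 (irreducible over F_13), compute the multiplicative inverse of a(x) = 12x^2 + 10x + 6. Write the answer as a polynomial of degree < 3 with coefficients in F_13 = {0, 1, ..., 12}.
a(x)^(-1) ≡ 10x + 7 (mod f(x))

Since f is irreducible over F_13, F_13[x]/(f) is a field and a(x) ≠ 0 has an inverse. Apply the extended Euclidean algorithm to f(x) and a(x) in F_13[x]: f(x) = (12x + 11)·a(x) + (4). The last nonzero remainder is the constant 4 = gcd(f, a) in F_13. Back-substituting through the division chain expresses 4 = s(x)·a(x) + t(x)·f(x) with s(x) ≡ x + 2 (mod f), so (x + 2)·a(x) ≡ 4 (mod f). Multiplying by 4^(-1) ≡ 10 in F_13 gives a(x)^(-1) ≡ 10·(x + 2) ≡ 10x + 7 (mod f). Check: (12x^2 + 10x + 6)·(10x + 7) = 3x^3 + 2x^2 + 3 ≡ 1 (mod x^3 + 5x^2 + 5).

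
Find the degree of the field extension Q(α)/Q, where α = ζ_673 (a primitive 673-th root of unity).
[Q(α):Q] = 672

The minimal polynomial of ζ_673 over Q is the 673-th cyclotomic polynomial Φ_673(x), which is irreducible over Q and has degree φ(673) = 672. Hence [Q(α):Q] = φ(673) = 672.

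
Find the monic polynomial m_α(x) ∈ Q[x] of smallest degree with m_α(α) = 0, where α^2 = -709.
m_α(x) = x^2 + 709

α satisfies α^2 + 709 = 0, so x^2 + 709 annihilates α. Since d = -709 is squarefree and ≠ 1, it is not a perfect square in Q, so x^2 + 709 has no rational root and is therefore irreducible over Q (a degree-2 polynomial over a field is irreducible iff it has no root). Hence m_α(x) = x^2 + 709.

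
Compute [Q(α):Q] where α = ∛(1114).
[Q(α):Q] = 3

The minimal polynomial of α is x^3 - 1114, irreducible over Q since 1114 is not a perfect cube (so x^3 - 1114 has no rational root). Hence [Q(α):Q] = deg(m_α) = 3.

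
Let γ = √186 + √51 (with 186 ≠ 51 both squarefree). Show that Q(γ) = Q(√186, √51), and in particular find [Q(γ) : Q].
[Q(γ) : Q] = 4 (equivalently, Q(γ) = Q(√186, √51))

Obviously Q(γ) ⊆ Q(√186, √51), and [Q(√186, √51):Q] = 4 (since 186, 51 are distinct squarefree integers > 1 with 9486 not a perfect square). To show equality we compute the minimal polynomial of γ. From γ = √186 + √51: γ^2 = 186 + 2√(9486) + 51 = 237 + 2√(9486), so γ^2 - 237 = 2√(9486); squaring, (γ^2 - 237)^2 = 4·9486, i.e. γ^4 - 474γ^2 + 56169 - 37944 = 0, i.e. γ^4 - 474γ^2 + 18225 = 0. So γ is a root of x^4 - 474x^2 + 18225. This polynomial is irreducible over Q: it has no rational root (each ±√186 ± √51 is irrational), and any factorization into two quadratics over Q would force √(9486) ∈ Q (pairing opposite roots) or √186, √51 ∈ Q (other pairings), all impossible. Hence [Q(γ):Q] = 4 = [Q(√186, √51):Q], so Q(γ) = Q(√186, √51).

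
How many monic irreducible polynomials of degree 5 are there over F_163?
There are 23012723376 monic irreducible polynomials of degree 5 over F_163

Each element of F_{163^5} that lies in no proper subfield is a root of exactly one monic irreducible of degree 5 over F_163, and each such polynomial has 5 distinct roots in F_{163^5}. By Möbius inversion the count is N_163(5) = (1/5) Σ_{d|5} μ(5/d) · 163^d = (1/5)(μ(5)·163^1 + μ(1)·163^5) = 115063616880/5 = 23012723376.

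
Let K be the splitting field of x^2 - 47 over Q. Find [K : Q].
[K : Q] = 2

f(x) = x^2 - 47 factors as (x - √47)(x + √47). The splitting field is K = Q(√47). Since 47 is squarefree and > 1, it is not a perfect square, so x^2 - 47 is irreducible over Q and [Q(√47) : Q] = 2. Hence [K : Q] = 2.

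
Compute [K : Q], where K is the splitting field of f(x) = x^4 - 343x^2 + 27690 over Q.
[K : Q] = 4

Solving the quadratic in x^2: x^2 = (343 ± √(343^2 - 4·27690))/2 = (343 ± √6889)/2 = (343 ± 83)/2, giving x^2 = 130 or x^2 = 213. So f(x) = (x^2 - 130)(x^2 - 213) and the roots of f are ±√130, ±√213. Hence the splitting field is K = Q(√130, √213). Since 130 and 213 are distinct squarefree integers > 1, their product 27690 is not a perfect square, so √213 ∉ Q(√130). By the tower law [K:Q] = [Q(√130,√213):Q(√130)] · [Q(√130):Q] = 2 · 2 = 4.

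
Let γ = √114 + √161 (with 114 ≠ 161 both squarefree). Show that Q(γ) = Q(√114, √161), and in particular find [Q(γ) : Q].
[Q(γ) : Q] = 4 (equivalently, Q(γ) = Q(√114, √161))

Obviously Q(γ) ⊆ Q(√114, √161), and [Q(√114, √161):Q] = 4 (since 114, 161 are distinct squarefree integers > 1 with 18354 not a perfect square). To show equality we compute the minimal polynomial of γ. From γ = √114 + √161: γ^2 = 114 + 2√(18354) + 161 = 275 + 2√(18354), so γ^2 - 275 = 2√(18354); squaring, (γ^2 - 275)^2 = 4·18354, i.e. γ^4 - 550γ^2 + 75625 - 73416 = 0, i.e. γ^4 - 550γ^2 + 2209 = 0. So γ is a root of x^4 - 550x^2 + 2209. This polynomial is irreducible over Q: it has no rational root (each ±√114 ± √161 is irrational), and any factorization into two quadratics over Q would force √(18354) ∈ Q (pairing opposite roots) or √114, √161 ∈ Q (other pairings), all impossible. Hence [Q(γ):Q] = 4 = [Q(√114, √161):Q], so Q(γ) = Q(√114, √161).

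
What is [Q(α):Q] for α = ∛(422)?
[Q(α):Q] = 3

The minimal polynomial of α is x^3 - 422, irreducible over Q since 422 is not a perfect cube (so x^3 - 422 has no rational root). Hence [Q(α):Q] = deg(m_α) = 3.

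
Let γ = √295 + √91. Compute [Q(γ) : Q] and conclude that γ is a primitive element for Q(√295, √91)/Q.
[Q(γ) : Q] = 4 (equivalently, Q(γ) = Q(√295, √91))

Obviously Q(γ) ⊆ Q(√295, √91), and [Q(√295, √91):Q] = 4 (since 295, 91 are distinct squarefree integers > 1 with 26845 not a perfect square). To show equality we compute the minimal polynomial of γ. From γ = √295 + √91: γ^2 = 295 + 2√(26845) + 91 = 386 + 2√(26845), so γ^2 - 386 = 2√(26845); squaring, (γ^2 - 386)^2 = 4·26845, i.e. γ^4 - 772γ^2 + 148996 - 107380 = 0, i.e. γ^4 - 772γ^2 + 41616 = 0. So γ is a root of x^4 - 772x^2 + 41616. This polynomial is irreducible over Q: it has no rational root (each ±√295 ± √91 is irrational), and any factorization into two quadratics over Q would force √(26845) ∈ Q (pairing opposite roots) or √295, √91 ∈ Q (other pairings), all impossible. Hence [Q(γ):Q] = 4 = [Q(√295, √91):Q], so Q(γ) = Q(√295, √91).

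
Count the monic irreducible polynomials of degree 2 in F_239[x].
There are 28441 monic irreducible polynomials of degree 2 over F_239

Each element of F_{239^2} that lies in no proper subfield is a root of exactly one monic irreducible of degree 2 over F_239, and each such polynomial has 2 distinct roots in F_{239^2}. By Möbius inversion the count is N_239(2) = (1/2) Σ_{d|2} μ(2/d) · 239^d = (1/2)(μ(2)·239^1 + μ(1)·239^2) = 56882/2 = 28441.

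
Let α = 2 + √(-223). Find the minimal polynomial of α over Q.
m_α(x) = x^2 - 4x + 227

From α - 2 = √(-223), squaring gives (α - 2)^2 = -223, i.e. α^2 - 4α + 4 = -223, so α^2 - 4α + 227 = 0. The discriminant of x^2 - 4x + 227 is (-4)^2 - 4·(227) = 16 - 908 = -892, and 4·(-223) is not a perfect square in Q since -223 is squarefree and ≠ 1. Hence x^2 - 4x + 227 is irreducible over Q and is the minimal polynomial of α.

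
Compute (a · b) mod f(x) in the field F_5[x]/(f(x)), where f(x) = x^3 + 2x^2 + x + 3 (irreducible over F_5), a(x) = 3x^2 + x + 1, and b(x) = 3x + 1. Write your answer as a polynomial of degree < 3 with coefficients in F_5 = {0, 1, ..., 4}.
a · b ≡ 3x^2 + 4 (mod f(x))

Multiply in F_5[x]: a(x)·b(x) = (3x^2 + x + 1)·(3x + 1) = 4x^3 + x^2 + 4x + 1. This has degree ≥ 3, so divide by f(x) over F_5: 4x^3 + x^2 + 4x + 1 = (4)·(x^3 + 2x^2 + x + 3) + (3x^2 + 4). Hence a·b ≡ 3x^2 + 4 (mod f). (F_5[x]/(f) is a field with 5^3 = 125 elements since f is irreducible of degree 3.)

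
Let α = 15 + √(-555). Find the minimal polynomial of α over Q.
m_α(x) = x^2 - 30x + 780

From α - 15 = √(-555), squaring gives (α - 15)^2 = -555, i.e. α^2 - 30α + 225 = -555, so α^2 - 30α + 780 = 0. The discriminant of x^2 - 30x + 780 is (-30)^2 - 4·(780) = 900 - 3120 = -2220, and 4·(-555) is not a perfect square in Q since -555 is squarefree and ≠ 1. Hence x^2 - 30x + 780 is irreducible over Q and is the minimal polynomial of α.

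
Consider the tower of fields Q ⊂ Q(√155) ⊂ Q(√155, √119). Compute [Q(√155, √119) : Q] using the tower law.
[Q(√155, √119) : Q] = 4

[Q(√155):Q] = 2 (min poly x^2 - 155, irreducible since 155 is squarefree > 1). For the top step, suppose √119 ∈ Q(√155), say √119 = c + d√155 with c, d ∈ Q. Squaring: 119 = c^2 + 155d^2 + 2cd√155. Since √155 ∉ Q this forces 2cd = 0. If d = 0 then √119 = c ∈ Q, contradicting 119 squarefree > 1. If c = 0 then 119 = 155d^2, so 155·119 = (155d)^2 is a perfect square in Q — but 155·119 = 18445 is not a perfect square (since 155 and 119 are distinct squarefree integers). Contradiction. Hence √119 ∉ Q(√155), so x^2 - 119 stays irreducible over Q(√155) and [Q(√155, √119) : Q(√155)] = 2. By the tower law, [Q(√155, √119) : Q] = 2 · 2 = 4.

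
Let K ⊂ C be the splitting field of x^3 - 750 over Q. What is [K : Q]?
[K : Q] = 6

The roots of x^3 - 750 are ∛750, ω∛750, ω^2∛750 where ω = e^(2πi/3) is a primitive cube root of unity, so K = Q(∛750, ω). Now [Q(∛750):Q] = 3 (since 750 is not a perfect cube, x^3 - 750 is irreducible) and [Q(ω):Q] = 2. Both 2 and 3 divide [K:Q], and [K:Q] ≤ 3·2 = 6, so [K:Q] = 6. (Equivalently: Q(∛750) ⊂ R but ω ∉ R, so [K : Q(∛750)] = 2.)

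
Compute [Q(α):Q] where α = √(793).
[Q(α):Q] = 2

[Q(α):Q] equals the degree of the minimal polynomial of α. Here α^2 = 793 and x^2 - 793 is irreducible (d = 793 is squarefree, ≠ 1, hence not a square), so deg(m_α) = 2. Thus [Q(α):Q] = 2.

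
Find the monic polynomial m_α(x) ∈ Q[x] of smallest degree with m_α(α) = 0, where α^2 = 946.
m_α(x) = x^2 - 946

α satisfies α^2 - 946 = 0, so x^2 - 946 annihilates α. Since d = 946 is squarefree and ≠ 1, it is not a perfect square in Q, so x^2 - 946 has no rational root and is therefore irreducible over Q (a degree-2 polynomial over a field is irreducible iff it has no root). Hence m_α(x) = x^2 - 946.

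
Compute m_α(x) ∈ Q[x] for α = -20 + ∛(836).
m_α(x) = x^3 + 60x^2 + 1200x + 7164

Set β = α + 20 = ∛(836), so β^3 = 836. Then (α + 20)^3 - 836 = 0, i.e. α is a root of g(x) = (x + 20)^3 - 836 = x^3 + 60x^2 + 1200x + 7164. Since g(x) = h(x + 20) where h(x) = x^3 - 836, and h is irreducible over Q (because 836 is not a perfect cube, so h has no rational root, and a monic cubic with no rational root is irreducible), g is also irreducible (irreducibility is preserved under the substitution x → x + 20). Hence m_α(x) = x^3 + 60x^2 + 1200x + 7164.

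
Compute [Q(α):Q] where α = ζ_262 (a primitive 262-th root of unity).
[Q(α):Q] = 130

The minimal polynomial of ζ_262 over Q is the 262-th cyclotomic polynomial Φ_262(x), which is irreducible over Q and has degree φ(262) = 130. Hence [Q(α):Q] = φ(262) = 130.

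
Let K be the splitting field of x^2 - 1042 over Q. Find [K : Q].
[K : Q] = 2

f(x) = x^2 - 1042 factors as (x - √1042)(x + √1042). The splitting field is K = Q(√1042). Since 1042 is squarefree and > 1, it is not a perfect square, so x^2 - 1042 is irreducible over Q and [Q(√1042) : Q] = 2. Hence [K : Q] = 2.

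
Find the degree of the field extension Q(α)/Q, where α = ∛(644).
[Q(α):Q] = 3

The minimal polynomial of α is x^3 - 644, irreducible over Q since 644 is not a perfect cube (so x^3 - 644 has no rational root). Hence [Q(α):Q] = deg(m_α) = 3.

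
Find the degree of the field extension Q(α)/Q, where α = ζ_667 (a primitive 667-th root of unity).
[Q(α):Q] = 616

The minimal polynomial of ζ_667 over Q is the 667-th cyclotomic polynomial Φ_667(x), which is irreducible over Q and has degree φ(667) = 616. Hence [Q(α):Q] = φ(667) = 616.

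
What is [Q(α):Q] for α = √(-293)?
[Q(α):Q] = 2

[Q(α):Q] equals the degree of the minimal polynomial of α. Here α^2 = -293 and x^2 + 293 is irreducible (d = -293 is squarefree, ≠ 1, hence not a square), so deg(m_α) = 2. Thus [Q(α):Q] = 2.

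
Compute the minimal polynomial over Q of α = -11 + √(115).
m_α(x) = x^2 + 22x + 6

From α + 11 = √(115), squaring gives (α + 11)^2 = 115, i.e. α^2 + 22α + 121 = 115, so α^2 + 22α + 6 = 0. The discriminant of x^2 + 22x + 6 is (22)^2 - 4·(6) = 484 - 24 = 460, and 4·(115) is not a perfect square in Q since 115 is squarefree and ≠ 1. Hence x^2 + 22x + 6 is irreducible over Q and is the minimal polynomial of α.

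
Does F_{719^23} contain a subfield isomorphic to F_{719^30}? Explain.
No: F_{719^30} is not a subfield of F_{719^23}

F_{p^m} embeds in F_{p^n} iff m | n. Here 30 ∤ 23 (since 23 = 0·30 + 23 with remainder 23 ≠ 0), so F_{719^30} is not a subfield of F_{719^23}. Equivalently: if it were, the tower law would give 30 = [F_{719^30}:F_719] dividing [F_{719^23}:F_719] = 23, contradiction.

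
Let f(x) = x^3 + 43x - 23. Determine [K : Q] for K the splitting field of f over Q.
[K : Q] = 6

By the rational root test, any rational root of the monic integer polynomial f(x) = x^3 + 43x - 23 must be an integer dividing the constant term -23, i.e. one of ±{1, 23}. Evaluating: f(1) = 21, f(-1) = -67, f(23) = 13133, f(-23) = -13179; none is 0, so f has no rational root and is therefore irreducible over Q (a cubic with no linear factor over a field is irreducible). For an irreducible cubic, the Galois group is A_3 or S_3 according as the discriminant disc(f) = -4a^3 - 27b^2 = -4·(43)^3 - 27·(-23)^2 = -332311 is or is not a square in Q. Here disc(f) = -332311 is not a perfect square in Q, so the Galois group of f over Q is not contained in A_3 and must be all of S_3. The splitting field has degree |S_3| = 6 over Q, so [K : Q] = 6.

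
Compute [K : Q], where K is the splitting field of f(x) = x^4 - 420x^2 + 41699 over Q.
[K : Q] = 4

Solving the quadratic in x^2: x^2 = (420 ± √(420^2 - 4·41699))/2 = (420 ± √9604)/2 = (420 ± 98)/2, giving x^2 = 161 or x^2 = 259. So f(x) = (x^2 - 161)(x^2 - 259) and the roots of f are ±√161, ±√259. Hence the splitting field is K = Q(√161, √259). Since 161 and 259 are distinct squarefree integers > 1, their product 41699 is not a perfect square, so √259 ∉ Q(√161). By the tower law [K:Q] = [Q(√161,√259):Q(√161)] · [Q(√161):Q] = 2 · 2 = 4.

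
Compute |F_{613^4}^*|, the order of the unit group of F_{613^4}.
|F_{613^4}^*| = 141202341360

F_{613^4} has 613^4 = 141202341361 elements; its multiplicative group consists of all nonzero elements, so |F_{613^4}^*| = 141202341361 - 1 = 141202341360. (It is cyclic since any finite subgroup of the multiplicative group of a field is cyclic.)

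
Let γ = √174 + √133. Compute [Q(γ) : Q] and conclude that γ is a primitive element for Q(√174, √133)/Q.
[Q(γ) : Q] = 4 (equivalently, Q(γ) = Q(√174, √133))

Obviously Q(γ) ⊆ Q(√174, √133), and [Q(√174, √133):Q] = 4 (since 174, 133 are distinct squarefree integers > 1 with 23142 not a perfect square). To show equality we compute the minimal polynomial of γ. From γ = √174 + √133: γ^2 = 174 + 2√(23142) + 133 = 307 + 2√(23142), so γ^2 - 307 = 2√(23142); squaring, (γ^2 - 307)^2 = 4·23142, i.e. γ^4 - 614γ^2 + 94249 - 92568 = 0, i.e. γ^4 - 614γ^2 + 1681 = 0. So γ is a root of x^4 - 614x^2 + 1681. This polynomial is irreducible over Q: it has no rational root (each ±√174 ± √133 is irrational), and any factorization into two quadratics over Q would force √(23142) ∈ Q (pairing opposite roots) or √174, √133 ∈ Q (other pairings), all impossible. Hence [Q(γ):Q] = 4 = [Q(√174, √133):Q], so Q(γ) = Q(√174, √133).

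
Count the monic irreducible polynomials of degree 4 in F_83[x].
There are 11862858 monic irreducible polynomials of degree 4 over F_83

Each element of F_{83^4} that lies in no proper subfield is a root of exactly one monic irreducible of degree 4 over F_83, and each such polynomial has 4 distinct roots in F_{83^4}. By Möbius inversion the count is N_83(4) = (1/4) Σ_{d|4} μ(4/d) · 83^d = (1/4)(μ(4)·83^1 + μ(2)·83^2 + μ(1)·83^4) = 47451432/4 = 11862858.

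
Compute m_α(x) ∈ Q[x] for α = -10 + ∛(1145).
m_α(x) = x^3 + 30x^2 + 300x - 145

Set β = α + 10 = ∛(1145), so β^3 = 1145. Then (α + 10)^3 - 1145 = 0, i.e. α is a root of g(x) = (x + 10)^3 - 1145 = x^3 + 30x^2 + 300x - 145. Since g(x) = h(x + 10) where h(x) = x^3 - 1145, and h is irreducible over Q (because 1145 is not a perfect cube, so h has no rational root, and a monic cubic with no rational root is irreducible), g is also irreducible (irreducibility is preserved under the substitution x → x + 10). Hence m_α(x) = x^3 + 30x^2 + 300x - 145.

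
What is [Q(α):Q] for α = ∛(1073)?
[Q(α):Q] = 3

The minimal polynomial of α is x^3 - 1073, irreducible over Q since 1073 is not a perfect cube (so x^3 - 1073 has no rational root). Hence [Q(α):Q] = deg(m_α) = 3.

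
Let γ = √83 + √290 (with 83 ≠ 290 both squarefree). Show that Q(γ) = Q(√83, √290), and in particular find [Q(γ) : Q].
[Q(γ) : Q] = 4 (equivalently, Q(γ) = Q(√83, √290))

Obviously Q(γ) ⊆ Q(√83, √290), and [Q(√83, √290):Q] = 4 (since 83, 290 are distinct squarefree integers > 1 with 24070 not a perfect square). To show equality we compute the minimal polynomial of γ. From γ = √83 + √290: γ^2 = 83 + 2√(24070) + 290 = 373 + 2√(24070), so γ^2 - 373 = 2√(24070); squaring, (γ^2 - 373)^2 = 4·24070, i.e. γ^4 - 746γ^2 + 139129 - 96280 = 0, i.e. γ^4 - 746γ^2 + 42849 = 0. So γ is a root of x^4 - 746x^2 + 42849. This polynomial is irreducible over Q: it has no rational root (each ±√83 ± √290 is irrational), and any factorization into two quadratics over Q would force √(24070) ∈ Q (pairing opposite roots) or √83, √290 ∈ Q (other pairings), all impossible. Hence [Q(γ):Q] = 4 = [Q(√83, √290):Q], so Q(γ) = Q(√83, √290).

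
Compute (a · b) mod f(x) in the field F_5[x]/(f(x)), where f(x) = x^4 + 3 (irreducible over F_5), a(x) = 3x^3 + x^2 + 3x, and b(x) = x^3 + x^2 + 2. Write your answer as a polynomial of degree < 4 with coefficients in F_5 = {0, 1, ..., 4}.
a · b ≡ 4x^3 + 3x^2 + 4x + 3 (mod f(x))

Multiply in F_5[x]: a(x)·b(x) = (3x^3 + x^2 + 3x)·(x^3 + x^2 + 2) = 3x^6 + 4x^5 + 4x^4 + 4x^3 + 2x^2 + x. This has degree ≥ 4, so divide by f(x) over F_5: 3x^6 + 4x^5 + 4x^4 + 4x^3 + 2x^2 + x = (3x^2 + 4x + 4)·(x^4 + 3) + (4x^3 + 3x^2 + 4x + 3). Hence a·b ≡ 4x^3 + 3x^2 + 4x + 3 (mod f). (F_5[x]/(f) is a field with 5^4 = 625 elements since f is irreducible of degree 4.)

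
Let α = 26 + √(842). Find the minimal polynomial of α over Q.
m_α(x) = x^2 - 52x - 166

From α - 26 = √(842), squaring gives (α - 26)^2 = 842, i.e. α^2 - 52α + 676 = 842, so α^2 - 52α - 166 = 0. The discriminant of x^2 - 52x - 166 is (-52)^2 - 4·(-166) = 2704 + 664 = 3368, and 4·(842) is not a perfect square in Q since 842 is squarefree and ≠ 1. Hence x^2 - 52x - 166 is irreducible over Q and is the minimal polynomial of α.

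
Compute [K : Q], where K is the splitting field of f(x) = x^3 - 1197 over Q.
[K : Q] = 6

The roots of x^3 - 1197 are ∛1197, ω∛1197, ω^2∛1197 where ω = e^(2πi/3) is a primitive cube root of unity, so K = Q(∛1197, ω). Now [Q(∛1197):Q] = 3 (since 1197 is not a perfect cube, x^3 - 1197 is irreducible) and [Q(ω):Q] = 2. Both 2 and 3 divide [K:Q], and [K:Q] ≤ 3·2 = 6, so [K:Q] = 6. (Equivalently: Q(∛1197) ⊂ R but ω ∉ R, so [K : Q(∛1197)] = 2.)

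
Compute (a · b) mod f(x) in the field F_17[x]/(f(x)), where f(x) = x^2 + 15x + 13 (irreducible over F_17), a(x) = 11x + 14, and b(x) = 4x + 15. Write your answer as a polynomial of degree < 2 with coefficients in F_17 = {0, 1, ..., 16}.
a · b ≡ 3x + 12 (mod f(x))

Multiply in F_17[x]: a(x)·b(x) = (11x + 14)·(4x + 15) = 10x^2 + 6. This has degree ≥ 2, so divide by f(x) over F_17: 10x^2 + 6 = (10)·(x^2 + 15x + 13) + (3x + 12). Hence a·b ≡ 3x + 12 (mod f). (F_17[x]/(f) is a field with 17^2 = 289 elements since f is irreducible of degree 2.)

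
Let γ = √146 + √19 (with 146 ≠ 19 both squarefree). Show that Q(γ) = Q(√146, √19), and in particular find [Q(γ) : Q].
[Q(γ) : Q] = 4 (equivalently, Q(γ) = Q(√146, √19))

Obviously Q(γ) ⊆ Q(√146, √19), and [Q(√146, √19):Q] = 4 (since 146, 19 are distinct squarefree integers > 1 with 2774 not a perfect square). To show equality we compute the minimal polynomial of γ. From γ = √146 + √19: γ^2 = 146 + 2√(2774) + 19 = 165 + 2√(2774), so γ^2 - 165 = 2√(2774); squaring, (γ^2 - 165)^2 = 4·2774, i.e. γ^4 - 330γ^2 + 27225 - 11096 = 0, i.e. γ^4 - 330γ^2 + 16129 = 0. So γ is a root of x^4 - 330x^2 + 16129. This polynomial is irreducible over Q: it has no rational root (each ±√146 ± √19 is irrational), and any factorization into two quadratics over Q would force √(2774) ∈ Q (pairing opposite roots) or √146, √19 ∈ Q (other pairings), all impossible. Hence [Q(γ):Q] = 4 = [Q(√146, √19):Q], so Q(γ) = Q(√146, √19).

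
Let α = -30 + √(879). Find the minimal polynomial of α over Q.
m_α(x) = x^2 + 60x + 21

From α + 30 = √(879), squaring gives (α + 30)^2 = 879, i.e. α^2 + 60α + 900 = 879, so α^2 + 60α + 21 = 0. The discriminant of x^2 + 60x + 21 is (60)^2 - 4·(21) = 3600 - 84 = 3516, and 4·(879) is not a perfect square in Q since 879 is squarefree and ≠ 1. Hence x^2 + 60x + 21 is irreducible over Q and is the minimal polynomial of α.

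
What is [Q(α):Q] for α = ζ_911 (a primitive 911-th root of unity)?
[Q(α):Q] = 910

The minimal polynomial of ζ_911 over Q is the 911-th cyclotomic polynomial Φ_911(x), which is irreducible over Q and has degree φ(911) = 910. Hence [Q(α):Q] = φ(911) = 910.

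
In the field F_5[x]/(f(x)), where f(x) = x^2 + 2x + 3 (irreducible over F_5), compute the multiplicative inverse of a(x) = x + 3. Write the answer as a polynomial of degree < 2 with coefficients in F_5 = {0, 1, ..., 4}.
a(x)^(-1) ≡ 4x + 1 (mod f(x))

Since f is irreducible over F_5, F_5[x]/(f) is a field and a(x) ≠ 0 has an inverse. Apply the extended Euclidean algorithm to f(x) and a(x) in F_5[x]: f(x) = (x + 4)·a(x) + (1). The last nonzero remainder is the constant 1 = gcd(f, a) in F_5. Back-substituting through the division chain expresses 1 = s(x)·a(x) + t(x)·f(x) with s(x) ≡ 4x + 1 (mod f), so a(x)^(-1) ≡ s(x) = 4x + 1 (mod f). Check: (x + 3)·(4x + 1) = 4x^2 + 3x + 3 ≡ 1 (mod x^2 + 2x + 3).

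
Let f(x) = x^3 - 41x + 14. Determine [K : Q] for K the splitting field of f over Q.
[K : Q] = 6

By the rational root test, any rational root of the monic integer polynomial f(x) = x^3 - 41x + 14 must be an integer dividing the constant term 14, i.e. one of ±{1, 2, 7, 14}. Evaluating: f(1) = -26, f(-1) = 54, f(2) = -60, f(-2) = 88, f(7) = 70, f(-7) = -42, f(14) = 2184, f(-14) = -2156; none is 0, so f has no rational root and is therefore irreducible over Q (a cubic with no linear factor over a field is irreducible). For an irreducible cubic, the Galois group is A_3 or S_3 according as the discriminant disc(f) = -4a^3 - 27b^2 = -4·(-41)^3 - 27·(14)^2 = 270392 is or is not a square in Q. Here disc(f) = 270392 is not a perfect square in Q, so the Galois group of f over Q is not contained in A_3 and must be all of S_3. The splitting field has degree |S_3| = 6 over Q, so [K : Q] = 6.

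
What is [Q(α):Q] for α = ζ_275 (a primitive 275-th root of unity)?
[Q(α):Q] = 200

The minimal polynomial of ζ_275 over Q is the 275-th cyclotomic polynomial Φ_275(x), which is irreducible over Q and has degree φ(275) = 200. Hence [Q(α):Q] = φ(275) = 200.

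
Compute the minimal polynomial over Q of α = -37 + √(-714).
m_α(x) = x^2 + 74x + 2083

From α + 37 = √(-714), squaring gives (α + 37)^2 = -714, i.e. α^2 + 74α + 1369 = -714, so α^2 + 74α + 2083 = 0. The discriminant of x^2 + 74x + 2083 is (74)^2 - 4·(2083) = 5476 - 8332 = -2856, and 4·(-714) is not a perfect square in Q since -714 is squarefree and ≠ 1. Hence x^2 + 74x + 2083 is irreducible over Q and is the minimal polynomial of α.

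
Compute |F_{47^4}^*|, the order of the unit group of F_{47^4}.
|F_{47^4}^*| = 4879680

F_{47^4} has 47^4 = 4879681 elements; its multiplicative group consists of all nonzero elements, so |F_{47^4}^*| = 4879681 - 1 = 4879680. (It is cyclic since any finite subgroup of the multiplicative group of a field is cyclic.)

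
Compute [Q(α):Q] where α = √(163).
[Q(α):Q] = 2

[Q(α):Q] equals the degree of the minimal polynomial of α. Here α^2 = 163 and x^2 - 163 is irreducible (d = 163 is squarefree, ≠ 1, hence not a square), so deg(m_α) = 2. Thus [Q(α):Q] = 2.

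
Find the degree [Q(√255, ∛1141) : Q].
[Q(√255, ∛1141) : Q] = 6

Let L = Q(√255, ∛1141). Since Q(√255) ⊂ L and [Q(√255):Q] = 2, the tower law gives 2 | [L:Q]. Likewise Q(∛1141) ⊂ L with [Q(∛1141):Q] = 3 (because 1141 is not a perfect cube), so 3 | [L:Q]. As gcd(2,3) = 1, [L:Q] is divisible by 6. Conversely L is generated over Q by √255 and ∛1141, so [L:Q] ≤ 2·3 = 6. Therefore [Q(√255, ∛1141) : Q] = 6.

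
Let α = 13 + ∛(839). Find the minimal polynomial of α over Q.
m_α(x) = x^3 - 39x^2 + 507x - 3036

Set β = α - 13 = ∛(839), so β^3 = 839. Then (α - 13)^3 - 839 = 0, i.e. α is a root of g(x) = (x - 13)^3 - 839 = x^3 - 39x^2 + 507x - 3036. Since g(x) = h(x - 13) where h(x) = x^3 - 839, and h is irreducible over Q (because 839 is not a perfect cube, so h has no rational root, and a monic cubic with no rational root is irreducible), g is also irreducible (irreducibility is preserved under the substitution x → x - 13). Hence m_α(x) = x^3 - 39x^2 + 507x - 3036.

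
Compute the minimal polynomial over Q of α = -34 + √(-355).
m_α(x) = x^2 + 68x + 1511

From α + 34 = √(-355), squaring gives (α + 34)^2 = -355, i.e. α^2 + 68α + 1156 = -355, so α^2 + 68α + 1511 = 0. The discriminant of x^2 + 68x + 1511 is (68)^2 - 4·(1511) = 4624 - 6044 = -1420, and 4·(-355) is not a perfect square in Q since -355 is squarefree and ≠ 1. Hence x^2 + 68x + 1511 is irreducible over Q and is the minimal polynomial of α.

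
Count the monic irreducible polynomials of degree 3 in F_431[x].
There are 26687520 monic irreducible polynomials of degree 3 over F_431

Each element of F_{431^3} that lies in no proper subfield is a root of exactly one monic irreducible of degree 3 over F_431, and each such polynomial has 3 distinct roots in F_{431^3}. By Möbius inversion the count is N_431(3) = (1/3) Σ_{d|3} μ(3/d) · 431^d = (1/3)(μ(3)·431^1 + μ(1)·431^3) = 80062560/3 = 26687520.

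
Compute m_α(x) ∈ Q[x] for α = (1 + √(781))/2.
m_α(x) = x^2 - x - 195

From 2α - 1 = √(781), squaring gives (2α - 1)^2 = 781, i.e. 4α^2 - 4α + 1 = 781, so α^2 - α + (1 - 781)/4 = 0. Since 781 ≡ 1 (mod 4), (1 - 781)/4 = -195 ∈ Z. The polynomial x^2 - x - 195 has discriminant 1 - 4·(-195) = 781, which is not a perfect square in Q (d = 781 is squarefree and ≠ 1), so x^2 - x - 195 is irreducible over Q. It is the minimal polynomial of α.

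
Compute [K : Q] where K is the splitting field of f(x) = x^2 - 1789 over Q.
[K : Q] = 2

f(x) = x^2 - 1789 factors as (x - √1789)(x + √1789). The splitting field is K = Q(√1789). Since 1789 is squarefree and > 1, it is not a perfect square, so x^2 - 1789 is irreducible over Q and [Q(√1789) : Q] = 2. Hence [K : Q] = 2.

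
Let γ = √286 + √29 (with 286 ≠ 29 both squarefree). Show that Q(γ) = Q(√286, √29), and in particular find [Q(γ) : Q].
[Q(γ) : Q] = 4 (equivalently, Q(γ) = Q(√286, √29))

Obviously Q(γ) ⊆ Q(√286, √29), and [Q(√286, √29):Q] = 4 (since 286, 29 are distinct squarefree integers > 1 with 8294 not a perfect square). To show equality we compute the minimal polynomial of γ. From γ = √286 + √29: γ^2 = 286 + 2√(8294) + 29 = 315 + 2√(8294), so γ^2 - 315 = 2√(8294); squaring, (γ^2 - 315)^2 = 4·8294, i.e. γ^4 - 630γ^2 + 99225 - 33176 = 0, i.e. γ^4 - 630γ^2 + 66049 = 0. So γ is a root of x^4 - 630x^2 + 66049. This polynomial is irreducible over Q: it has no rational root (each ±√286 ± √29 is irrational), and any factorization into two quadratics over Q would force √(8294) ∈ Q (pairing opposite roots) or √286, √29 ∈ Q (other pairings), all impossible. Hence [Q(γ):Q] = 4 = [Q(√286, √29):Q], so Q(γ) = Q(√286, √29).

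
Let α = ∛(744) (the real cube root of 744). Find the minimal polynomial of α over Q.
m_α(x) = x^3 - 744

α satisfies α^3 = 744, so x^3 - 744 annihilates α. By the rational root test, a rational root p/q (in lowest terms) of x^3 - 744 would satisfy p^3 = 744 q^3, forcing q = 1 and p^3 = 744; but 744 is not a perfect cube, contradiction. A monic cubic over Q with no rational root is irreducible (any nontrivial factorization would include a linear factor). Hence x^3 - 744 is the minimal polynomial of α, and in particular [Q(α):Q] = 3.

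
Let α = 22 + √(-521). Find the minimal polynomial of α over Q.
m_α(x) = x^2 - 44x + 1005

From α - 22 = √(-521), squaring gives (α - 22)^2 = -521, i.e. α^2 - 44α + 484 = -521, so α^2 - 44α + 1005 = 0. The discriminant of x^2 - 44x + 1005 is (-44)^2 - 4·(1005) = 1936 - 4020 = -2084, and 4·(-521) is not a perfect square in Q since -521 is squarefree and ≠ 1. Hence x^2 - 44x + 1005 is irreducible over Q and is the minimal polynomial of α.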